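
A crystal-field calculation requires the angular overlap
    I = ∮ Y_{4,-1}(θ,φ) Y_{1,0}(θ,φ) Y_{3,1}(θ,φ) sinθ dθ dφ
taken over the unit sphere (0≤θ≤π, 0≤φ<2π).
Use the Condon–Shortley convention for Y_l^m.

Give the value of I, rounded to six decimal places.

-0.238414

m-sum 0 ✓  L=8 even ✓  3≤3≤5 ✓
Π(2lᵢ+1) = 9×3×7 = 189
triangle coeff Δ(4,1,3) = 1/252
Σ_t [1,1]: t=1:−1/36 = -1/36
(3j)²=4/63 [(4 1 3; 0 0 0)], sign=+1
Σ_t [1,1]: t=1:−1/48 = -1/48
(3j)²=5/84 [(4 1 3; -1 0 1)], sign=-1
⇒ 4πI² = 5/7
I = (-1)√(5/7/(4π)) = -0.23841361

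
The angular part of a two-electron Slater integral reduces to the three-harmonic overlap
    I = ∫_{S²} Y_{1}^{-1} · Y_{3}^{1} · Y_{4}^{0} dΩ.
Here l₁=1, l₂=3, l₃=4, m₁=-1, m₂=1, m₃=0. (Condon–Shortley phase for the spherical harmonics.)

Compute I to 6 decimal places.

Checks pass: Σm=0; 8 even; l₃=4∈[2,4].
(2·1+1)(2·3+1)(2·4+1) = 189
Δ: 0! 2! 6! / 9! → 1/252
sum: t=0:+1/36 = 1/36
3j²(1 3 4; 0 0 0) = Δ·Π!·Σ² = 4/63  (sign +1)
sum: t=0:+1/96 = 1/96
3j²(1 3 4; -1 1 0) = Δ·Π!·Σ² = 1/42  (sign +1)
combine: 4πI² = 189·4/63·1/42 = 2/7
take √, sign +1: I = 0.15078601

0.150786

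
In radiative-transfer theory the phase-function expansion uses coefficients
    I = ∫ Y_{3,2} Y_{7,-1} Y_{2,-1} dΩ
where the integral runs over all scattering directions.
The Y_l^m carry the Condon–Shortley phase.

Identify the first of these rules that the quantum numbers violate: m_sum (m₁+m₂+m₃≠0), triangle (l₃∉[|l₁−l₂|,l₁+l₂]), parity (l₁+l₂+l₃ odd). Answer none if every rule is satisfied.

azimuthal sum: 2 − 1 − 1 = 0  ✓
4 ≤ 2 ≤ 10 (triangle on l)  ✗
L = 3 + 7 + 2 = 12 (even)

triangle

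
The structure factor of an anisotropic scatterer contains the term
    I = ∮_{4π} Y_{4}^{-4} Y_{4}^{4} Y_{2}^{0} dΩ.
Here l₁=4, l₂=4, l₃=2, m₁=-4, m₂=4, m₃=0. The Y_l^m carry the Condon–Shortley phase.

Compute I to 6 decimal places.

m-sum 0 ✓  L=10 even ✓  0≤2≤8 ✓
Π(2lᵢ+1) = 9×9×5 = 405
triangle coeff Δ(4,4,2) = 1/13860
Σ_t [2,4]: t=2:+1/192 t=3:−1/36 t=4:+1/192 = -5/288
(3j)²=20/693 [(4 4 2; 0 0 0)], sign=-1
Σ_t [6,6]: t=6:+1/2880 = 1/2880
(3j)²=28/495 [(4 4 2; -4 4 0)], sign=+1
⇒ 4πI² = 80/121
I = (-1)√(80/121/(4π)) = -0.22937568

-0.229376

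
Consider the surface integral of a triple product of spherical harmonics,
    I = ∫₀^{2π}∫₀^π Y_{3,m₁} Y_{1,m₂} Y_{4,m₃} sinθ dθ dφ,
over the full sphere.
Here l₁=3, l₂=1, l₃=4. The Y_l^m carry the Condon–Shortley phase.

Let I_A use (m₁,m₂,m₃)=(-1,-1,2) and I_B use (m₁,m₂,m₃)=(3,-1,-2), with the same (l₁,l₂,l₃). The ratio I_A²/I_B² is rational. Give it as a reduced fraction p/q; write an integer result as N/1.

15/1

Shared (l₁,l₂,l₃)=(3,1,4): N and (l;000)² cancel in I_A²/I_B².
A: Δ = 0!·6!·2!/9! = 1/252; Racah Σ t=0..0: t=0:+1/96 = 1/96; ⇒ 3j(3 1 4; -1 -1 2)² = 5/84, sgn +1
B: Δ = 0!·6!·2!/9! = 1/252; Racah Σ t=0..0: t=0:+1/1440 = 1/1440; ⇒ 3j(3 1 4; 3 -1 -2)² = 1/252, sgn +1
I_A²/I_B² = (5/84)/(1/252) = 15/1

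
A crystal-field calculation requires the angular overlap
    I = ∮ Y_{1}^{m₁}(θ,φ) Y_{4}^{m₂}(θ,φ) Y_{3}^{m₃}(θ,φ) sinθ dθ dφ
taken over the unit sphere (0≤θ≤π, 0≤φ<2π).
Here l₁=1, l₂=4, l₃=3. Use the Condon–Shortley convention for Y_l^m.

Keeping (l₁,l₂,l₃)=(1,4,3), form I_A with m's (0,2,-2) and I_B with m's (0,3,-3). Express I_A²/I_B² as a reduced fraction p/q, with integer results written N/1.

12/7

Shared (l₁,l₂,l₃)=(1,4,3): N and (l;000)² cancel in I_A²/I_B².
A: Δ = 2!·0!·6!/9! = 1/252; Racah Σ t=1..1: t=1:−1/120 = -1/120; ⇒ 3j(1 4 3; 0 2 -2)² = 1/21, sgn +1
B: Δ = 2!·0!·6!/9! = 1/252; Racah Σ t=1..1: t=1:−1/720 = -1/720; ⇒ 3j(1 4 3; 0 3 -3)² = 1/36, sgn -1
I_A²/I_B² = (1/21)/(1/36) = 12/7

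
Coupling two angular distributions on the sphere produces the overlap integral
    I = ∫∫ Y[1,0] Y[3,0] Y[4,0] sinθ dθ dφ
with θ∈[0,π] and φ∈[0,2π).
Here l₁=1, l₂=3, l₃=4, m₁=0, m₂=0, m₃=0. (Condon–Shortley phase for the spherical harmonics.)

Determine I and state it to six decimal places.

0.246233

Checks pass: Σm=0; 8 even; l₃=4∈[2,4].
(2·1+1)(2·3+1)(2·4+1) = 189
Δ: 0! 2! 6! / 9! → 1/252
sum: t=0:+1/36 = 1/36
3j²(1 3 4; 0 0 0) = Δ·Π!·Σ² = 4/63  (sign +1)
(m-triple is (0,0,0) — same symbol as above.)
combine: 4πI² = 189·4/63·4/63 = 16/21
take √, sign +1: I = 0.24623252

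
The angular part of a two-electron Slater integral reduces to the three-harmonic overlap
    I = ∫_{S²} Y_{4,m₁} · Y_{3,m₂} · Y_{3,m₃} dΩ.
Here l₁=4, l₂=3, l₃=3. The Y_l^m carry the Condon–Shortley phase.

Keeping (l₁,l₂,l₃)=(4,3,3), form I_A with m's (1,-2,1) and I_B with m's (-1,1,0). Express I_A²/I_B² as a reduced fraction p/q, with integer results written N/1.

32/15

Same 4,3,3: normalisation and zero-m 3j drop out of the ratio.
A: Δ: 4! 4! 2! / 11! → 1/34650; sum: t=0:+1/144 t=1:−1/48 = -1/72; 3j²(4 3 3; 1 -2 1) = Δ·Π!·Σ² = 16/693  (sign -1)
B: Δ: 4! 4! 2! / 11! → 1/34650; sum: t=2:+1/48 t=3:−1/24 t=4:+1/288 = -5/288; 3j²(4 3 3; -1 1 0) = Δ·Π!·Σ² = 5/462  (sign +1)
I_A²/I_B² = (16/693)/(5/462) = 32/15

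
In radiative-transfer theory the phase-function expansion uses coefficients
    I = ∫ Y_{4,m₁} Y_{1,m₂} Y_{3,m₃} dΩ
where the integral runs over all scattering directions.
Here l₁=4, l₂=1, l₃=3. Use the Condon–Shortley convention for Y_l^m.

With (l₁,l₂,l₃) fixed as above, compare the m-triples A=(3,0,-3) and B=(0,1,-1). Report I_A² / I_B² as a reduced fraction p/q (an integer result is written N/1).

l's match ⇒ only the (l;m) 3-j factors differ between A and B.
A: triangle coeff Δ(4,1,3) = 1/252; Σ_t [1,1]: t=1:−1/720 = -1/720; (3j)²=1/36 [(4 1 3; 3 0 -3)], sign=-1
B: triangle coeff Δ(4,1,3) = 1/252; Σ_t [2,2]: t=2:+1/96 = 1/96; (3j)²=1/42 [(4 1 3; 0 1 -1)], sign=+1
I_A²/I_B² = (1/36)/(1/42) = 7/6

7/6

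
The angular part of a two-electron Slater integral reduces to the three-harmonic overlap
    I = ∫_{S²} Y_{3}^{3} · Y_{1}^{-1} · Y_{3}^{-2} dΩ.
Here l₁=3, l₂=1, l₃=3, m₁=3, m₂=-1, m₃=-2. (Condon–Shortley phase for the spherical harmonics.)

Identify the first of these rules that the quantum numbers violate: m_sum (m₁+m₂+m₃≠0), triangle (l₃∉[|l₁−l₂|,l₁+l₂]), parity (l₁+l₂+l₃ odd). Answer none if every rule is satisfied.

azimuthal sum: 3 − 1 − 2 = 0  ✓
2 ≤ 3 ≤ 4 (triangle on l)  ✓
L = 3 + 1 + 3 = 7 (odd)  ✗

parity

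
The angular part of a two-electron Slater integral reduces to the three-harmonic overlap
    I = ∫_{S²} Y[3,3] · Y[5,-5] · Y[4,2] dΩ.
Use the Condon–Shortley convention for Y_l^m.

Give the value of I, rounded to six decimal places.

0.138791

Rules hold: Σm=0, L=12 even, 2≤4≤8.
N = 7·11·9 = 693
Δ = 4!·2!·6!/13! = 1/180180
Racah Σ t=1..3: t=1:−1/576 t=2:+1/144 t=3:−1/576 = 1/288
⇒ 3j(3 5 4; 0 0 0)² = 20/1001, sgn +1
Racah Σ t=0..0: t=0:+1/34560 = 1/34560
⇒ 3j(3 5 4; 3 -5 2)² = 5/286, sgn +1
4πI² = N·(3j₀)²·(3jₘ)² = 450/1859
I = +1·√(0.242066/4π) = 0.13879110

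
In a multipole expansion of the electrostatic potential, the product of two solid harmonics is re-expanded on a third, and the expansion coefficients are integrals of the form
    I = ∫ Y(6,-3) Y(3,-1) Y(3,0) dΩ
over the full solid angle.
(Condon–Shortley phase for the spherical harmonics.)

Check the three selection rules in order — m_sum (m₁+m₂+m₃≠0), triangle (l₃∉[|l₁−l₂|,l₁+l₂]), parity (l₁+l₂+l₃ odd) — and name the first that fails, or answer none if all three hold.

Σmᵢ = -4  ✗
l₃∈[|l₁−l₂|,l₁+l₂]=[3,9], have l₃=3
Σlᵢ = 12 ⇒ even

m_sum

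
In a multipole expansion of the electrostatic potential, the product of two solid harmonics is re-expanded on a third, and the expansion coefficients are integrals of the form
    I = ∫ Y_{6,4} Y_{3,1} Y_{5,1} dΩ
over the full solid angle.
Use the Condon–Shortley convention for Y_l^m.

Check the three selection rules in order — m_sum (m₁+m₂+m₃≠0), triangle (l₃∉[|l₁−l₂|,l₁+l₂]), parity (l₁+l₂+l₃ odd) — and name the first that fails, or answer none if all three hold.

m_sum

m₁+m₂+m₃ = 4 + 1 + 1 = 6  ✗
triangle: |6−3|=3 ≤ l₃=5 ≤ 6+3=9
parity: l₁+l₂+l₃ = 14 is even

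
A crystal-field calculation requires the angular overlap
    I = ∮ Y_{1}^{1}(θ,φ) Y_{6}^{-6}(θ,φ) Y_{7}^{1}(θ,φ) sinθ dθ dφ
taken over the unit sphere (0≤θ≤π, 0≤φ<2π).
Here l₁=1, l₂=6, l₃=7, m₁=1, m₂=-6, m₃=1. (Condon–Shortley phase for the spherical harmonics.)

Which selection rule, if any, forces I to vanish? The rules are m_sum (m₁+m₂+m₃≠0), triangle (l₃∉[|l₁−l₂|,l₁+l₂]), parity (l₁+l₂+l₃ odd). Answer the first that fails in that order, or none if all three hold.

m_sum

m₁+m₂+m₃ = 1 − 6 + 1 = -4  ✗
triangle: |1−6|=5 ≤ l₃=7 ≤ 1+6=7
parity: l₁+l₂+l₃ = 14 is even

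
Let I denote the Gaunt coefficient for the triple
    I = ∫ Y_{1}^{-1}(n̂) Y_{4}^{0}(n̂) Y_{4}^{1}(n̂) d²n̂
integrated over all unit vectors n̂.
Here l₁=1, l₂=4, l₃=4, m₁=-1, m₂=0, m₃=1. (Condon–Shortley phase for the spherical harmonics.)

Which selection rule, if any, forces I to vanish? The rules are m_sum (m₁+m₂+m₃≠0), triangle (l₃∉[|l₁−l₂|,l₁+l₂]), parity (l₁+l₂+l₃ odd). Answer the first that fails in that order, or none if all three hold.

parity

azimuthal sum: -1 + 0 + 1 = 0  ✓
3 ≤ 4 ≤ 5 (triangle on l)  ✓
L = 1 + 4 + 4 = 9 (odd)  ✗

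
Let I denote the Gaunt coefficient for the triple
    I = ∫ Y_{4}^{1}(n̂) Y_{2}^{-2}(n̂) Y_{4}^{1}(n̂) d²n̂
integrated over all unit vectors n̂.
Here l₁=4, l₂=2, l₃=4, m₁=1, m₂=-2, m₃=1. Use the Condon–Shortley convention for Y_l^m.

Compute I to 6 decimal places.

Checks pass: Σm=0; 10 even; l₃=4∈[2,6].
(2·4+1)(2·2+1)(2·4+1) = 405
Δ: 2! 6! 2! / 11! → 1/13860
sum: t=0:+1/192 t=1:−1/36 t=2:+1/192 = -5/288
3j²(4 2 4; 0 0 0) = Δ·Π!·Σ² = 20/693  (sign -1)
sum: t=0:+1/144 = 1/144
3j²(4 2 4; 1 -2 1) = Δ·Π!·Σ² = 10/231  (sign -1)
combine: 4πI² = 405·20/693·10/231 = 3000/5929
take √, sign +1: I = 0.20066192

0.200662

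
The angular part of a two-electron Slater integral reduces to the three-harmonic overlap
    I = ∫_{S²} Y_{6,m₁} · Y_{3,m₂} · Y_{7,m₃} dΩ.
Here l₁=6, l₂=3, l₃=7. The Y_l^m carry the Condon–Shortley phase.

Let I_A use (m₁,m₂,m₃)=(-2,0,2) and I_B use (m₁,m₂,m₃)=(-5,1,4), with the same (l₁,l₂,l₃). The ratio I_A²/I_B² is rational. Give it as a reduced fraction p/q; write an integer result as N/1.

Same 6,3,7: normalisation and zero-m 3j drop out of the ratio.
A: Δ: 2! 10! 4! / 17! → 1/2042040; sum: t=0:+1/967680 t=1:−1/120960 t=2:+1/207360 = -1/414720; 3j²(6 3 7; -2 0 2) = Δ·Π!·Σ² = 21/4862  (sign +1)
B: Δ: 2! 10! 4! / 17! → 1/2042040; sum: t=1:−1/21772800 t=2:+1/2903040 = 13/43545600; 3j²(6 3 7; -5 1 4) = Δ·Π!·Σ² = 143/7140  (sign -1)
I_A²/I_B² = (21/4862)/(143/7140) = 4410/20449

4410/20449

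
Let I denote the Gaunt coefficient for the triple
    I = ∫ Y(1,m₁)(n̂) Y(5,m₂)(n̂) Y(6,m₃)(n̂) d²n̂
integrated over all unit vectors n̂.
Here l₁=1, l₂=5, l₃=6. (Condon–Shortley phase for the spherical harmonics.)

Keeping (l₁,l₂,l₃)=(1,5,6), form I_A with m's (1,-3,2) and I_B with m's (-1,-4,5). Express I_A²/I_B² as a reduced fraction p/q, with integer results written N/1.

l's match ⇒ only the (l;m) 3-j factors differ between A and B.
A: triangle coeff Δ(1,5,6) = 1/858; Σ_t [0,0]: t=0:+1/161280 = 1/161280; (3j)²=1/143 [(1 5 6; 1 -3 2)], sign=+1
B: triangle coeff Δ(1,5,6) = 1/858; Σ_t [0,0]: t=0:+1/725760 = 1/725760; (3j)²=5/78 [(1 5 6; -1 -4 5)], sign=-1
I_A²/I_B² = (1/143)/(5/78) = 6/55

6/55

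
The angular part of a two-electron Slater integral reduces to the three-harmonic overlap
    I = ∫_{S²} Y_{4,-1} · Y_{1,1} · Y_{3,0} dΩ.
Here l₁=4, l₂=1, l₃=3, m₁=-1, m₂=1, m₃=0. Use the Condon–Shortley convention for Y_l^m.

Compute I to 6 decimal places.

-0.194664

m-sum 0 ✓  L=8 even ✓  3≤3≤5 ✓
Π(2lᵢ+1) = 9×3×7 = 189
triangle coeff Δ(4,1,3) = 1/252
Σ_t [1,1]: t=1:−1/36 = -1/36
(3j)²=4/63 [(4 1 3; 0 0 0)], sign=+1
Σ_t [2,2]: t=2:+1/72 = 1/72
(3j)²=5/126 [(4 1 3; -1 1 0)], sign=-1
⇒ 4πI² = 10/21
I = (-1)√(10/21/(4π)) = -0.19466390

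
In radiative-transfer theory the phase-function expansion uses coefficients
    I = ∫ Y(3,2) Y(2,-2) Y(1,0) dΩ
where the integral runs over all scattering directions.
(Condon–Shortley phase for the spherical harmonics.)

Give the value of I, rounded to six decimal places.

m-sum 0 ✓  L=6 even ✓  1≤1≤5 ✓
Π(2lᵢ+1) = 7×5×3 = 105
triangle coeff Δ(3,2,1) = 1/105
Σ_t [2,2]: t=2:+1/4 = 1/4
(3j)²=3/35 [(3 2 1; 0 0 0)], sign=-1
Σ_t [0,0]: t=0:+1/24 = 1/24
(3j)²=1/21 [(3 2 1; 2 -2 0)], sign=-1
⇒ 4πI² = 3/7
I = (+1)√(3/7/(4π)) = 0.18467439

0.184674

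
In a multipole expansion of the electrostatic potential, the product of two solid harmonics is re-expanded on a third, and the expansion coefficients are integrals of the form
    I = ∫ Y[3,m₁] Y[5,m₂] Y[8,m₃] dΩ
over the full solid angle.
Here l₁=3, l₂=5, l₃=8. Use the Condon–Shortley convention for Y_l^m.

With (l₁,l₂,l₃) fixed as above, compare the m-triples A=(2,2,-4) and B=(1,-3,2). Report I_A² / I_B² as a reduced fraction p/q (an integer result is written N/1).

Same 3,5,8: normalisation and zero-m 3j drop out of the ratio.
A: Δ: 0! 6! 10! / 17! → 1/136136; sum: t=0:+1/3628800 = 1/3628800; 3j²(3 5 8; 2 2 -4) = Δ·Π!·Σ² = 36/1547  (sign +1)
B: Δ: 0! 6! 10! / 17! → 1/136136; sum: t=0:+1/3870720 = 1/3870720; 3j²(3 5 8; 1 -3 2) = Δ·Π!·Σ² = 675/136136  (sign +1)
I_A²/I_B² = (36/1547)/(675/136136) = 352/75

352/75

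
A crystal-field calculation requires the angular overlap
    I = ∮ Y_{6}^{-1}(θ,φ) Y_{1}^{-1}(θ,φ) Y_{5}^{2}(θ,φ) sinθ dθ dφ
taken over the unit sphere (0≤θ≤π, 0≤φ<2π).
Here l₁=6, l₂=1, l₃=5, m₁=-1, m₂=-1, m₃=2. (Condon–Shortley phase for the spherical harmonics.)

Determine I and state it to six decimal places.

m-sum 0 ✓  L=12 even ✓  5≤5≤7 ✓
Π(2lᵢ+1) = 13×3×11 = 429
triangle coeff Δ(6,1,5) = 1/858
Σ_t [1,1]: t=1:−1/14400 = -1/14400
(3j)²=6/143 [(6 1 5; 0 0 0)], sign=+1
Σ_t [0,0]: t=0:+1/60480 = 1/60480
(3j)²=5/429 [(6 1 5; -1 -1 2)], sign=-1
⇒ 4πI² = 30/143
I = (-1)√(30/143/(4π)) = -0.12920749

-0.129207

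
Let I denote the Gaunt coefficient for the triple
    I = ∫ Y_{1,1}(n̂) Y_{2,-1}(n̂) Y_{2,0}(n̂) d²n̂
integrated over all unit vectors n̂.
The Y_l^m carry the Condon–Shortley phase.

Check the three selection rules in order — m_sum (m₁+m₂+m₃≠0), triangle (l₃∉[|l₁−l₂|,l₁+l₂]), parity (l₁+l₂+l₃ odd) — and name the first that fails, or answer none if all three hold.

m₁+m₂+m₃ = 1 − 1 + 0 = 0  ✓
triangle: |1−2|=1 ≤ l₃=2 ≤ 1+2=3  ✓
parity: l₁+l₂+l₃ = 5 is odd  ✗

parity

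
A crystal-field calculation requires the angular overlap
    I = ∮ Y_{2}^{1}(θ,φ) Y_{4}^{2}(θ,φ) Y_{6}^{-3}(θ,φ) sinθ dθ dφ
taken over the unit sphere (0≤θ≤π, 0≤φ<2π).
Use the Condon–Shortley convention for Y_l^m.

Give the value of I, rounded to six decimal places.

m-sum 0 ✓  L=12 even ✓  2≤6≤6 ✓
Π(2lᵢ+1) = 5×9×13 = 585
triangle coeff Δ(2,4,6) = 1/6435
Σ_t [0,0]: t=0:+1/2304 = 1/2304
(3j)²=5/143 [(2 4 6; 0 0 0)], sign=+1
Σ_t [0,0]: t=0:+1/8640 = 1/8640
(3j)²=28/715 [(2 4 6; 1 2 -3)], sign=-1
⇒ 4πI² = 1260/1573
I = (-1)√(1260/1573/(4π)) = -0.25247360

-0.252474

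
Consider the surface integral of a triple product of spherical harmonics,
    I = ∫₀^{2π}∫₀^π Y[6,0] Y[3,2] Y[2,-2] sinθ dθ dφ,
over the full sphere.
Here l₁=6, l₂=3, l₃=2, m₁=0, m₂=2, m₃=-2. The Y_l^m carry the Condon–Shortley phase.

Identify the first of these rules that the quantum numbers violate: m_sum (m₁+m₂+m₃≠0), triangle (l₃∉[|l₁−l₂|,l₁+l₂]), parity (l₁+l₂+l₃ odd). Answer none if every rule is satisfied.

triangle

azimuthal sum: 0 + 2 − 2 = 0  ✓
3 ≤ 2 ≤ 9 (triangle on l)  ✗
L = 6 + 3 + 2 = 11 (odd)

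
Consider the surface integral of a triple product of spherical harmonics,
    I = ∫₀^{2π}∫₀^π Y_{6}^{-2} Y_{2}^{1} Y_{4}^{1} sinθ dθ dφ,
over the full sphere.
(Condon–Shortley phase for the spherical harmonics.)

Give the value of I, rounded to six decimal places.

m-sum 0 ✓  L=12 even ✓  4≤4≤8 ✓
Π(2lᵢ+1) = 13×5×9 = 585
triangle coeff Δ(6,2,4) = 1/6435
Σ_t [2,2]: t=2:+1/2304 = 1/2304
(3j)²=5/143 [(6 2 4; 0 0 0)], sign=+1
Σ_t [3,3]: t=3:−1/4320 = -1/4320
(3j)²=224/6435 [(6 2 4; -2 1 1)], sign=+1
⇒ 4πI² = 1120/1573
I = (+1)√(1120/1573/(4π)) = 0.23803440

0.238034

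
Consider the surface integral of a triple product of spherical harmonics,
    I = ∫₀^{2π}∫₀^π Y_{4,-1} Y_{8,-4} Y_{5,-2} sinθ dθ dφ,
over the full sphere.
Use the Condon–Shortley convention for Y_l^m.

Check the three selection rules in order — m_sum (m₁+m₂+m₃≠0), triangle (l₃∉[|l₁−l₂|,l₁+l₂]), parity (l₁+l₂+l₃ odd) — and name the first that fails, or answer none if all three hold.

m_sum

azimuthal sum: -1 − 4 − 2 = -7  ✗
4 ≤ 5 ≤ 12 (triangle on l)
L = 4 + 8 + 5 = 17 (odd)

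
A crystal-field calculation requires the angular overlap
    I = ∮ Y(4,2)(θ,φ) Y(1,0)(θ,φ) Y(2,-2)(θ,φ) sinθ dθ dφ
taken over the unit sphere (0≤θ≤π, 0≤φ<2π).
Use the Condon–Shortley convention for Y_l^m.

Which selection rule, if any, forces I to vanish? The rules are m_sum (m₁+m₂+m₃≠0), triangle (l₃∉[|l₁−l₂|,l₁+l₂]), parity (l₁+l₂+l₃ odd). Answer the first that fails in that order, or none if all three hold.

triangle

Σmᵢ = 0  ✓
l₃∈[|l₁−l₂|,l₁+l₂]=[3,5], have l₃=2  ✗
Σlᵢ = 7 ⇒ odd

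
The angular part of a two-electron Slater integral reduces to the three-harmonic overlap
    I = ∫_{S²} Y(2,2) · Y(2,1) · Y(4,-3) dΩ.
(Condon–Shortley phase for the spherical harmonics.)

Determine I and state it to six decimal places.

Checks pass: Σm=0; 8 even; l₃=4∈[0,4].
(2·2+1)(2·2+1)(2·4+1) = 225
Δ: 0! 4! 4! / 9! → 1/630
sum: t=0:+1/16 = 1/16
3j²(2 2 4; 0 0 0) = Δ·Π!·Σ² = 2/35  (sign +1)
sum: t=0:+1/144 = 1/144
3j²(2 2 4; 2 1 -3) = Δ·Π!·Σ² = 1/18  (sign -1)
combine: 4πI² = 225·2/35·1/18 = 5/7
take √, sign -1: I = -0.23841361

-0.238414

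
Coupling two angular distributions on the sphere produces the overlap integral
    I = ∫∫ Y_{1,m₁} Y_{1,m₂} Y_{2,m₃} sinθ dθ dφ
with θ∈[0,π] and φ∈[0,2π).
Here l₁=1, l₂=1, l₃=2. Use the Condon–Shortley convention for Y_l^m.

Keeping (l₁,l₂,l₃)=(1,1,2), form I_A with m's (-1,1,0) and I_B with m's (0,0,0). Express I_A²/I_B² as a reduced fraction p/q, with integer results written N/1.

Same 1,1,2: normalisation and zero-m 3j drop out of the ratio.
A: Δ: 0! 2! 2! / 5! → 1/30; sum: t=0:+1/4 = 1/4; 3j²(1 1 2; -1 1 0) = Δ·Π!·Σ² = 1/30  (sign +1)
B: Δ: 0! 2! 2! / 5! → 1/30; sum: t=0:+1/1 = 1/1; 3j²(1 1 2; 0 0 0) = Δ·Π!·Σ² = 2/15  (sign +1)
I_A²/I_B² = (1/30)/(2/15) = 1/4

1/4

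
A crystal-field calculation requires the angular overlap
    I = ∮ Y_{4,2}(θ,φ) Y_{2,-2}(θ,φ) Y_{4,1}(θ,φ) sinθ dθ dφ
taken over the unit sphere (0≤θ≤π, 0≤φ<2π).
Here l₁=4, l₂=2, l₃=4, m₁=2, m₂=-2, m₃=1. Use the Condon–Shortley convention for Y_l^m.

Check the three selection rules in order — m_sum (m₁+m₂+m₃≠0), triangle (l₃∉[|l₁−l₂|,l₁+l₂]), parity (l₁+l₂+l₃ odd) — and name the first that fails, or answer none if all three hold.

m₁+m₂+m₃ = 2 − 2 + 1 = 1  ✗
triangle: |4−2|=2 ≤ l₃=4 ≤ 4+2=6
parity: l₁+l₂+l₃ = 10 is even

m_sum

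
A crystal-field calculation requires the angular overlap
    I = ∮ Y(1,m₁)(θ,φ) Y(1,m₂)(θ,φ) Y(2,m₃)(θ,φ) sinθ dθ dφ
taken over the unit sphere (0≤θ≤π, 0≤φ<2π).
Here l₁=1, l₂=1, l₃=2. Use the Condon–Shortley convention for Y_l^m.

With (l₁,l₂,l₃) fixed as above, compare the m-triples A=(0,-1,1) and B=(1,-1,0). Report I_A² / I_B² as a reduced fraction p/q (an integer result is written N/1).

Same 1,1,2: normalisation and zero-m 3j drop out of the ratio.
A: Δ: 0! 2! 2! / 5! → 1/30; sum: t=0:+1/2 = 1/2; 3j²(1 1 2; 0 -1 1) = Δ·Π!·Σ² = 1/10  (sign -1)
B: Δ: 0! 2! 2! / 5! → 1/30; sum: t=0:+1/4 = 1/4; 3j²(1 1 2; 1 -1 0) = Δ·Π!·Σ² = 1/30  (sign +1)
I_A²/I_B² = (1/10)/(1/30) = 3/1

3/1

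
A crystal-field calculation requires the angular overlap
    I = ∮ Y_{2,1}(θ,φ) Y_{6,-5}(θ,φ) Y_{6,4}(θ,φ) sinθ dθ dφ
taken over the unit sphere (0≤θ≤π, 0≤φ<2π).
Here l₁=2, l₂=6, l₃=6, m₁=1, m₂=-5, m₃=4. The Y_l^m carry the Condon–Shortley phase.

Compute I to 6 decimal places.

Rules hold: Σm=0, L=14 even, 4≤6≤8.
N = 5·13·13 = 845
Δ = 2!·2!·10!/15! = 1/90090
Racah Σ t=0..2: t=0:+1/69120 t=1:−1/14400 t=2:+1/69120 = -7/172800
⇒ 3j(2 6 6; 0 0 0)² = 14/715, sgn -1
Racah Σ t=0..1: t=0:+1/725760 t=1:−1/7257600 = 1/806400
⇒ 3j(2 6 6; 1 -5 4)² = 27/910, sgn +1
4πI² = N·(3j₀)²·(3jₘ)² = 27/55
I = -1·√(0.490909/4π) = -0.19764945

-0.197649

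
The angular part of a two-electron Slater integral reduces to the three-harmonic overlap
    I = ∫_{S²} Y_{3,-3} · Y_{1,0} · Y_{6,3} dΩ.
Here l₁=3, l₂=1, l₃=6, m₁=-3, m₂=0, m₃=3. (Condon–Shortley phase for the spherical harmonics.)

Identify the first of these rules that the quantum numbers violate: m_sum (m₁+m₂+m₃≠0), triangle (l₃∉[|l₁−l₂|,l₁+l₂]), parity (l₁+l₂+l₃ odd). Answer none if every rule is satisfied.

triangle

Σmᵢ = 0  ✓
l₃∈[|l₁−l₂|,l₁+l₂]=[2,4], have l₃=6  ✗
Σlᵢ = 10 ⇒ even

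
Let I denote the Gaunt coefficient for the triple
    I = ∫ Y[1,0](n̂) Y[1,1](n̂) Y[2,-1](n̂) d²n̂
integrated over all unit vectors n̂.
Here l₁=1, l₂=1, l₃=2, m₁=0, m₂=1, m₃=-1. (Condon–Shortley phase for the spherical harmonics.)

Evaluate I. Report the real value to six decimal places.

Checks pass: Σm=0; 4 even; l₃=2∈[0,2].
(2·1+1)(2·1+1)(2·2+1) = 45
Δ: 0! 2! 2! / 5! → 1/30
sum: t=0:+1/1 = 1/1
3j²(1 1 2; 0 0 0) = Δ·Π!·Σ² = 2/15  (sign +1)
sum: t=0:+1/2 = 1/2
3j²(1 1 2; 0 1 -1) = Δ·Π!·Σ² = 1/10  (sign -1)
combine: 4πI² = 45·2/15·1/10 = 3/5
take √, sign -1: I = -0.21850969

-0.218510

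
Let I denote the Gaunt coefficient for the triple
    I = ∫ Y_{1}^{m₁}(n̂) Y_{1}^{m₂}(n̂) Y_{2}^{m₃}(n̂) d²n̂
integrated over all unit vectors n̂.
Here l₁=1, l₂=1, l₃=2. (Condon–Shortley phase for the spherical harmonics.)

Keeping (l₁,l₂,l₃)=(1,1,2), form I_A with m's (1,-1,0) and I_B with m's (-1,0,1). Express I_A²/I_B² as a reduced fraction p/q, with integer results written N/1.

l's match ⇒ only the (l;m) 3-j factors differ between A and B.
A: triangle coeff Δ(1,1,2) = 1/30; Σ_t [0,0]: t=0:+1/4 = 1/4; (3j)²=1/30 [(1 1 2; 1 -1 0)], sign=+1
B: triangle coeff Δ(1,1,2) = 1/30; Σ_t [0,0]: t=0:+1/2 = 1/2; (3j)²=1/10 [(1 1 2; -1 0 1)], sign=-1
I_A²/I_B² = (1/30)/(1/10) = 1/3

1/3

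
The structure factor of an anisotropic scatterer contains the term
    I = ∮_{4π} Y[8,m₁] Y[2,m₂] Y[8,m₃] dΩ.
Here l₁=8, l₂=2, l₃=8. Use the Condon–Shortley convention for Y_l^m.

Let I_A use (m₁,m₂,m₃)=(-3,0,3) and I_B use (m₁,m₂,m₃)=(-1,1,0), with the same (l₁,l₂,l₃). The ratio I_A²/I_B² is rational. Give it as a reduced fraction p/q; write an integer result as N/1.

Shared (l₁,l₂,l₃)=(8,2,8): N and (l;000)² cancel in I_A²/I_B².
A: Δ = 2!·14!·2!/19! = 1/348840; Racah Σ t=0..2: t=0:+1/958003200 t=1:−1/87091200 t=2:+1/174182400 = -1/212889600; ⇒ 3j(8 2 8; -3 0 3)² = 15/2584, sgn +1
B: Δ = 2!·14!·2!/19! = 1/348840; Racah Σ t=1..2: t=1:−1/58060800 t=2:+1/50803200 = 1/406425600; ⇒ 3j(8 2 8; -1 1 0)² = 1/3230, sgn +1
I_A²/I_B² = (15/2584)/(1/3230) = 75/4

75/4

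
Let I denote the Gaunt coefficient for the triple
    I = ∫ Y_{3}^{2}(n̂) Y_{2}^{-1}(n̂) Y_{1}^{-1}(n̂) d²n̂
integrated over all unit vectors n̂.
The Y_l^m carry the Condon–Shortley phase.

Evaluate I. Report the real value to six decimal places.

0.261169

Checks pass: Σm=0; 6 even; l₃=1∈[1,5].
(2·3+1)(2·2+1)(2·1+1) = 105
Δ: 4! 2! 0! / 7! → 1/105
sum: t=2:+1/4 = 1/4
3j²(3 2 1; 0 0 0) = Δ·Π!·Σ² = 3/35  (sign -1)
sum: t=1:−1/12 = -1/12
3j²(3 2 1; 2 -1 -1) = Δ·Π!·Σ² = 2/21  (sign -1)
combine: 4πI² = 105·3/35·2/21 = 6/7
take √, sign +1: I = 0.26116903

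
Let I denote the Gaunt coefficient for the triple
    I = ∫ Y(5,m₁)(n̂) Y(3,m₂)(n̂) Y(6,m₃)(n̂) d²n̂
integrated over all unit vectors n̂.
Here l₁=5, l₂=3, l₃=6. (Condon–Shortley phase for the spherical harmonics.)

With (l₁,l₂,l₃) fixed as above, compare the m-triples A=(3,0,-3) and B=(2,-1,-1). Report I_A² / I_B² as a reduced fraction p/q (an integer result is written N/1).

Shared (l₁,l₂,l₃)=(5,3,6): N and (l;000)² cancel in I_A²/I_B².
A: Δ = 2!·8!·4!/15! = 1/675675; Racah Σ t=0..2: t=0:+1/17280 t=1:−1/20160 t=2:+1/483840 = 1/96768; ⇒ 3j(5 3 6; 3 0 -3)² = 1/1001, sgn -1
B: Δ = 2!·8!·4!/15! = 1/675675; Racah Σ t=0..2: t=0:+1/5760 t=1:−1/8640 t=2:+1/241920 = 1/16128; ⇒ 3j(5 3 6; 2 -1 -1)² = 5/1001, sgn -1
I_A²/I_B² = (1/1001)/(5/1001) = 1/5

1/5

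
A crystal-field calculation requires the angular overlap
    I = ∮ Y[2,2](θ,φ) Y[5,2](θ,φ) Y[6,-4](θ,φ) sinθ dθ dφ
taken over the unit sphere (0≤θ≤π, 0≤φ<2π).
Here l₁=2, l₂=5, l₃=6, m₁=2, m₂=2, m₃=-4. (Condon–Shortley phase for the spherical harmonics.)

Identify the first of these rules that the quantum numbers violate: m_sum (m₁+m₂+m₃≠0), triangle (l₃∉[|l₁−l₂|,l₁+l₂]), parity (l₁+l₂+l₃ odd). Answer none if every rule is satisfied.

Σmᵢ = 0  ✓
l₃∈[|l₁−l₂|,l₁+l₂]=[3,7], have l₃=6  ✓
Σlᵢ = 13 ⇒ odd  ✗

parity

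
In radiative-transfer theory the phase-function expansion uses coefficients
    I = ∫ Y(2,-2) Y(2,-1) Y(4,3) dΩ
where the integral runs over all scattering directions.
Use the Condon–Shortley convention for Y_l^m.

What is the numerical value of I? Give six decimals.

Rules hold: Σm=0, L=8 even, 0≤4≤4.
N = 5·5·9 = 225
Δ = 0!·4!·4!/9! = 1/630
Racah Σ t=0..0: t=0:+1/16 = 1/16
⇒ 3j(2 2 4; 0 0 0)² = 2/35, sgn +1
Racah Σ t=0..0: t=0:+1/144 = 1/144
⇒ 3j(2 2 4; -2 -1 3)² = 1/18, sgn -1
4πI² = N·(3j₀)²·(3jₘ)² = 5/7
I = -1·√(0.714286/4π) = -0.23841361

-0.238414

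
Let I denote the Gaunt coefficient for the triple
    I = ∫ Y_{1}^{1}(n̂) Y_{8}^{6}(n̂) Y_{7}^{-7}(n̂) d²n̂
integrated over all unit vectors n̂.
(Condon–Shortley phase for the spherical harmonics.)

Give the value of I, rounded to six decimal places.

Checks pass: Σm=0; 16 even; l₃=7∈[7,9].
(2·1+1)(2·8+1)(2·7+1) = 765
Δ: 2! 0! 14! / 17! → 1/2040
sum: t=1:−1/25401600 = -1/25401600
3j²(1 8 7; 0 0 0) = Δ·Π!·Σ² = 8/255  (sign +1)
sum: t=0:+1/174356582400 = 1/174356582400
3j²(1 8 7; 1 6 -7) = Δ·Π!·Σ² = 1/2040  (sign +1)
combine: 4πI² = 765·8/255·1/2040 = 1/85
take √, sign +1: I = 0.03059748

0.030597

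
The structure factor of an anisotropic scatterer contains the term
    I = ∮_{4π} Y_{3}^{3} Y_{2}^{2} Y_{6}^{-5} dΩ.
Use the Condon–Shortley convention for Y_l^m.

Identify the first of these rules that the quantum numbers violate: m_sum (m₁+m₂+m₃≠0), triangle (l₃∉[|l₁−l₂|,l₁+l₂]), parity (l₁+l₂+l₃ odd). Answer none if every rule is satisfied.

Σmᵢ = 0  ✓
l₃∈[|l₁−l₂|,l₁+l₂]=[1,5], have l₃=6  ✗
Σlᵢ = 11 ⇒ odd

triangle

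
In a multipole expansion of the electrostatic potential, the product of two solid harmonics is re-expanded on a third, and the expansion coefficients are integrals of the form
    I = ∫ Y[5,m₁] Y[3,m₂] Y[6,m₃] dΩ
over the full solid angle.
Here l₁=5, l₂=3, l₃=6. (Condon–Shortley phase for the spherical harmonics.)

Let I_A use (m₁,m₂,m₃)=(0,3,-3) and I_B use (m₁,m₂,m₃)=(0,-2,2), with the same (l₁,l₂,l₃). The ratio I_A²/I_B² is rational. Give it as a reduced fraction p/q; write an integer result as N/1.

6/1

l's match ⇒ only the (l;m) 3-j factors differ between A and B.
A: triangle coeff Δ(5,3,6) = 1/675675; Σ_t [2,2]: t=2:+1/34560 = 1/34560; (3j)²=4/143 [(5 3 6; 0 3 -3)], sign=-1
B: triangle coeff Δ(5,3,6) = 1/675675; Σ_t [0,1]: t=0:+1/8640 t=1:−1/13824 = 1/23040; (3j)²=2/429 [(5 3 6; 0 -2 2)], sign=+1
I_A²/I_B² = (4/143)/(2/429) = 6/1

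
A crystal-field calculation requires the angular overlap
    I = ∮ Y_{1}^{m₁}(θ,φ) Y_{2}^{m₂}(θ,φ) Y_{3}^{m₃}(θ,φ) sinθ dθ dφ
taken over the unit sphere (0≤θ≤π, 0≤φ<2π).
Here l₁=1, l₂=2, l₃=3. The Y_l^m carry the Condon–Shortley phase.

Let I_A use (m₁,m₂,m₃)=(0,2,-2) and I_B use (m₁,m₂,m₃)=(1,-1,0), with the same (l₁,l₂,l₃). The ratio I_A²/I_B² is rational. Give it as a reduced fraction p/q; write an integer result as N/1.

l's match ⇒ only the (l;m) 3-j factors differ between A and B.
A: triangle coeff Δ(1,2,3) = 1/105; Σ_t [0,0]: t=0:+1/24 = 1/24; (3j)²=1/21 [(1 2 3; 0 2 -2)], sign=-1
B: triangle coeff Δ(1,2,3) = 1/105; Σ_t [0,0]: t=0:+1/12 = 1/12; (3j)²=1/35 [(1 2 3; 1 -1 0)], sign=-1
I_A²/I_B² = (1/21)/(1/35) = 5/3

5/3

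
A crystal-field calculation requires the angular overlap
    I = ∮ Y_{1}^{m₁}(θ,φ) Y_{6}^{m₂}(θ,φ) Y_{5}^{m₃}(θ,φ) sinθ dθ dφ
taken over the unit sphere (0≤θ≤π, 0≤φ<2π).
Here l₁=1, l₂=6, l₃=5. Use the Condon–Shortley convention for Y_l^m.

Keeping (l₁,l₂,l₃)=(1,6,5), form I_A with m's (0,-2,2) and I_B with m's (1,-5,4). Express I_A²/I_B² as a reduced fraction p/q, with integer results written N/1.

Same 1,6,5: normalisation and zero-m 3j drop out of the ratio.
A: Δ: 2! 0! 10! / 13! → 1/858; sum: t=1:−1/30240 = -1/30240; 3j²(1 6 5; 0 -2 2) = Δ·Π!·Σ² = 16/429  (sign +1)
B: Δ: 2! 0! 10! / 13! → 1/858; sum: t=0:+1/725760 = 1/725760; 3j²(1 6 5; 1 -5 4) = Δ·Π!·Σ² = 5/78  (sign -1)
I_A²/I_B² = (16/429)/(5/78) = 32/55

32/55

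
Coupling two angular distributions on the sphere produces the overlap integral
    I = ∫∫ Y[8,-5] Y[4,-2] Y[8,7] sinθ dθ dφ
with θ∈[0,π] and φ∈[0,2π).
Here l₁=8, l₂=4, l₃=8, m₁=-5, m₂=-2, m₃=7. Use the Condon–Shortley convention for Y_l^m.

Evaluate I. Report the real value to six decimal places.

-0.166658

m-sum 0 ✓  L=20 even ✓  4≤8≤12 ✓
Π(2lᵢ+1) = 17×9×17 = 2601
triangle coeff Δ(8,4,8) = 1/185175900
Σ_t [0,4]: t=0:+1/557383680 t=1:−1/21772800 t=2:+1/8294400 t=3:−1/21772800 t=4:+1/557383680 = 1/30965760
(3j)²=36/4199 [(8 4 8; 0 0 0)], sign=+1
Σ_t [1,2]: t=1:−1/17244057600 t=2:+1/3832012800 = 1/4926873600
(3j)²=91/5814 [(8 4 8; -5 -2 7)], sign=-1
⇒ 4πI² = 126/361
I = (-1)√(126/361/(4π)) = -0.16665822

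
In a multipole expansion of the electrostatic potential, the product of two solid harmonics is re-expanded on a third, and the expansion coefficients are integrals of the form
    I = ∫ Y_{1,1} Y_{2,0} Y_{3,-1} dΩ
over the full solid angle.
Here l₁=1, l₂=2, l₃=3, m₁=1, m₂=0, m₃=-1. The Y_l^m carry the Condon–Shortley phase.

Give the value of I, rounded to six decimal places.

m-sum 0 ✓  L=6 even ✓  1≤3≤3 ✓
Π(2lᵢ+1) = 3×5×7 = 105
triangle coeff Δ(1,2,3) = 1/105
Σ_t [0,0]: t=0:+1/4 = 1/4
(3j)²=3/35 [(1 2 3; 0 0 0)], sign=-1
Σ_t [0,0]: t=0:+1/8 = 1/8
(3j)²=2/35 [(1 2 3; 1 0 -1)], sign=+1
⇒ 4πI² = 18/35
I = (-1)√(18/35/(4π)) = -0.20230066

-0.202301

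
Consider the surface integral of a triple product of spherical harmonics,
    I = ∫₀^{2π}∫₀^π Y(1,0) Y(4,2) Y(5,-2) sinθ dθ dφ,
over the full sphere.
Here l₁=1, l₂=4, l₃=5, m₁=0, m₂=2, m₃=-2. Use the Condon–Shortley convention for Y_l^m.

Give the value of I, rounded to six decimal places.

Rules hold: Σm=0, L=10 even, 3≤5≤5.
N = 3·9·11 = 297
Δ = 0!·2!·8!/11! = 1/495
Racah Σ t=0..0: t=0:+1/576 = 1/576
⇒ 3j(1 4 5; 0 0 0)² = 5/99, sgn -1
Racah Σ t=0..0: t=0:+1/1440 = 1/1440
⇒ 3j(1 4 5; 0 2 -2)² = 7/165, sgn -1
4πI² = N·(3j₀)²·(3jₘ)² = 7/11
I = +1·√(0.636364/4π) = 0.22503380

0.225034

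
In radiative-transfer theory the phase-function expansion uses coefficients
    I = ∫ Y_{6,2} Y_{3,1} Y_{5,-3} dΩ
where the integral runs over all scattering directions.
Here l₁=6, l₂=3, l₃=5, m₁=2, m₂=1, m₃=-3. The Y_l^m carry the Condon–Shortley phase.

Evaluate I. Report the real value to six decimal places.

-0.145631

Rules hold: Σm=0, L=14 even, 3≤5≤9.
N = 13·7·11 = 1001
Δ = 4!·8!·2!/15! = 1/675675
Racah Σ t=1..3: t=1:−1/8640 t=2:+1/2304 t=3:−1/8640 = 7/34560
⇒ 3j(6 3 5; 0 0 0)² = 7/429, sgn -1
Racah Σ t=2..4: t=2:+1/11520 t=3:−1/30240 t=4:+1/1935360 = 1/18432
⇒ 3j(6 3 5; 2 1 -3)² = 7/429, sgn +1
4πI² = N·(3j₀)²·(3jₘ)² = 343/1287
I = -1·√(0.266511/4π) = -0.14563067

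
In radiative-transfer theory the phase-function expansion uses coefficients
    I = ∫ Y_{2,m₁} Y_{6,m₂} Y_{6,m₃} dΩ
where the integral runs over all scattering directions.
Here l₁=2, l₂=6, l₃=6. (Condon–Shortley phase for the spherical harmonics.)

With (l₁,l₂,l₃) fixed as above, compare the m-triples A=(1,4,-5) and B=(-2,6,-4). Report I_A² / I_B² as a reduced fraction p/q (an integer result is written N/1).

Shared (l₁,l₂,l₃)=(2,6,6): N and (l;000)² cancel in I_A²/I_B².
A: Δ = 2!·2!·10!/15! = 1/90090; Racah Σ t=0..1: t=0:+1/7257600 t=1:−1/725760 = -1/806400; ⇒ 3j(2 6 6; 1 4 -5)² = 27/910, sgn +1
B: Δ = 2!·2!·10!/15! = 1/90090; Racah Σ t=2..2: t=2:+1/14515200 = 1/14515200; ⇒ 3j(2 6 6; -2 6 -4)² = 2/455, sgn +1
I_A²/I_B² = (27/910)/(2/455) = 27/4

27/4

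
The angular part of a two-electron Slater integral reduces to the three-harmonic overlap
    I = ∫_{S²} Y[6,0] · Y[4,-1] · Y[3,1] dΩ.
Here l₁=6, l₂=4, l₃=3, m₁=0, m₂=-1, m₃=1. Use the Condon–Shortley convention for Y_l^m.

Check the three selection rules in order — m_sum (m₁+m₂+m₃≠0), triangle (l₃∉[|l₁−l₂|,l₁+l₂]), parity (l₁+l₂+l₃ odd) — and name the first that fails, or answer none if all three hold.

Σmᵢ = 0  ✓
l₃∈[|l₁−l₂|,l₁+l₂]=[2,10], have l₃=3  ✓
Σlᵢ = 13 ⇒ odd  ✗

parity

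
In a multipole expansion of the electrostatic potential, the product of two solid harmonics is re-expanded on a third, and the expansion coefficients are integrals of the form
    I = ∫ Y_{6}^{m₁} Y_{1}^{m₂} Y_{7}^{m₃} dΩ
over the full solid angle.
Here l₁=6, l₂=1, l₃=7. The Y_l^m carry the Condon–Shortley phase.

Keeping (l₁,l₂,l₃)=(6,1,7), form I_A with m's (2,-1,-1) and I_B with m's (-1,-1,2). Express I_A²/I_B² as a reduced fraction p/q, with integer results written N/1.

5/12

l's match ⇒ only the (l;m) 3-j factors differ between A and B.
A: triangle coeff Δ(6,1,7) = 1/1365; Σ_t [0,0]: t=0:+1/1935360 = 1/1935360; (3j)²=1/91 [(6 1 7; 2 -1 -1)], sign=+1
B: triangle coeff Δ(6,1,7) = 1/1365; Σ_t [0,0]: t=0:+1/1209600 = 1/1209600; (3j)²=12/455 [(6 1 7; -1 -1 2)], sign=-1
I_A²/I_B² = (1/91)/(12/455) = 5/12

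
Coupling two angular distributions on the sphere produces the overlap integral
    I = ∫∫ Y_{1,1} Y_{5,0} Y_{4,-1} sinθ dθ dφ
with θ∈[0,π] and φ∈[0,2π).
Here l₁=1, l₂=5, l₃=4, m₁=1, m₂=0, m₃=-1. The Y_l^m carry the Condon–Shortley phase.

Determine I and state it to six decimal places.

Rules hold: Σm=0, L=10 even, 4≤4≤6.
N = 3·11·9 = 297
Δ = 2!·0!·8!/11! = 1/495
Racah Σ t=1..1: t=1:−1/576 = -1/576
⇒ 3j(1 5 4; 0 0 0)² = 5/99, sgn -1
Racah Σ t=0..0: t=0:+1/1440 = 1/1440
⇒ 3j(1 5 4; 1 0 -1)² = 2/99, sgn -1
4πI² = N·(3j₀)²·(3jₘ)² = 10/33
I = +1·√(0.30303/4π) = 0.15528807

0.155288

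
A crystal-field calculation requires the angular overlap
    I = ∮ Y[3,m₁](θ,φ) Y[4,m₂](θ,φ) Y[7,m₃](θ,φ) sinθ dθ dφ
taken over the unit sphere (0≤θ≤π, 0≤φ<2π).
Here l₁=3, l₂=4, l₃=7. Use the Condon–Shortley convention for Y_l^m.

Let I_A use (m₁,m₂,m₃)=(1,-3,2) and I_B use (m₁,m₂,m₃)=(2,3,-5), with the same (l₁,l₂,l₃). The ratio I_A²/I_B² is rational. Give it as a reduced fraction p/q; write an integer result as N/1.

Shared (l₁,l₂,l₃)=(3,4,7): N and (l;000)² cancel in I_A²/I_B².
A: Δ = 0!·6!·8!/15! = 1/45045; Racah Σ t=0..0: t=0:+1/241920 = 1/241920; ⇒ 3j(3 4 7; 1 -3 2)² = 4/1001, sgn -1
B: Δ = 0!·6!·8!/15! = 1/45045; Racah Σ t=0..0: t=0:+1/604800 = 1/604800; ⇒ 3j(3 4 7; 2 3 -5)² = 16/455, sgn +1
I_A²/I_B² = (4/1001)/(16/455) = 5/44

5/44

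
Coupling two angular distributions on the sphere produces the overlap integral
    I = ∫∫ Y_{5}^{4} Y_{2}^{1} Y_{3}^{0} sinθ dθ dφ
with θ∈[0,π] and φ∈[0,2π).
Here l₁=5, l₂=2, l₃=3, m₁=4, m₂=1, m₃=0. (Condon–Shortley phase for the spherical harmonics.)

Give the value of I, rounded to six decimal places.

0.000000

Σmᵢ = 5 ≠ 0, so the φ-integral vanishes; I = 0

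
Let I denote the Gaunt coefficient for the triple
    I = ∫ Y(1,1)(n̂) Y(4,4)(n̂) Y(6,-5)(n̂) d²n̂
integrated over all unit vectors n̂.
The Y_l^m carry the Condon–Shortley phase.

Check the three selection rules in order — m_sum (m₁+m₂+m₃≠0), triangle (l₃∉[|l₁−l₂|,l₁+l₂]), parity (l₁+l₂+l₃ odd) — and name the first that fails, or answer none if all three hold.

triangle

Σmᵢ = 0  ✓
l₃∈[|l₁−l₂|,l₁+l₂]=[3,5], have l₃=6  ✗
Σlᵢ = 11 ⇒ odd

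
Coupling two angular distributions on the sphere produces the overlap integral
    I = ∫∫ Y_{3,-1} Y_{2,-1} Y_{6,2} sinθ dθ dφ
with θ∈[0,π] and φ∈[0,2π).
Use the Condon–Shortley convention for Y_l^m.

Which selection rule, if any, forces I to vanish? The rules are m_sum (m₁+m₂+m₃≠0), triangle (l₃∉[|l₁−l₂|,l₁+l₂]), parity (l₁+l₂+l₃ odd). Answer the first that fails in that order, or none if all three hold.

m₁+m₂+m₃ = -1 − 1 + 2 = 0  ✓
triangle: |3−2|=1 ≤ l₃=6 ≤ 3+2=5  ✗
parity: l₁+l₂+l₃ = 11 is odd

triangle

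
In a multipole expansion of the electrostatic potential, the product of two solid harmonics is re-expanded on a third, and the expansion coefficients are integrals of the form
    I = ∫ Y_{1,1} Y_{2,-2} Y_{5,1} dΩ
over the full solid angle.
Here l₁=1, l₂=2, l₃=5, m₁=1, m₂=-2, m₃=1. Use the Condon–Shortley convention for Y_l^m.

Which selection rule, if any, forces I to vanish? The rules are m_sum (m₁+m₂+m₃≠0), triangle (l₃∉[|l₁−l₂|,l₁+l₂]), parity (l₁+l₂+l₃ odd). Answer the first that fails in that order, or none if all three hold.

triangle

m₁+m₂+m₃ = 1 − 2 + 1 = 0  ✓
triangle: |1−2|=1 ≤ l₃=5 ≤ 1+2=3  ✗
parity: l₁+l₂+l₃ = 8 is even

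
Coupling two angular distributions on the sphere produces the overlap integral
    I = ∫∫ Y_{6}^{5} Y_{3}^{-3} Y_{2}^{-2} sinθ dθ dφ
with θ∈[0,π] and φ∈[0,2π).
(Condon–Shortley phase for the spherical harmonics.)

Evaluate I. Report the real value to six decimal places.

triangle: need 3≤l₃≤9, have 2; I=0

0.000000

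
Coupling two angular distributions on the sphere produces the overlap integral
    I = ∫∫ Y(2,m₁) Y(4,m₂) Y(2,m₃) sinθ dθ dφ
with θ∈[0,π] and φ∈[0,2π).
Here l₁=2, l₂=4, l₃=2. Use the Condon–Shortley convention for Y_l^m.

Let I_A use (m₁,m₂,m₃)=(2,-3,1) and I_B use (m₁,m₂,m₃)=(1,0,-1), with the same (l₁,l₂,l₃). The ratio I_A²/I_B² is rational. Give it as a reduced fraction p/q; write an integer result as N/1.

35/16

l's match ⇒ only the (l;m) 3-j factors differ between A and B.
A: triangle coeff Δ(2,4,2) = 1/630; Σ_t [0,0]: t=0:+1/144 = 1/144; (3j)²=1/18 [(2 4 2; 2 -3 1)], sign=-1
B: triangle coeff Δ(2,4,2) = 1/630; Σ_t [1,1]: t=1:−1/36 = -1/36; (3j)²=8/315 [(2 4 2; 1 0 -1)], sign=+1
I_A²/I_B² = (1/18)/(8/315) = 35/16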